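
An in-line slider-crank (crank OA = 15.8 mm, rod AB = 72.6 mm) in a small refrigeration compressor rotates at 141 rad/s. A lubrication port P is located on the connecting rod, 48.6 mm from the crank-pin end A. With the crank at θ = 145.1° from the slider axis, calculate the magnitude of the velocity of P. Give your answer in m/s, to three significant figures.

ω = 141 rad/s.  Crank-pin speed |V_A| = rω = 2.2278 m/s, perpendicular to OA.
Rod angle: sinφ = −(r/L) sinθ ⇒ φ = -7.153°; ω_rod = −rω cosθ/√(L²−r²sin²θ) = +25.365 rad/s.
V_P = V_A + ω_rod × AP, with AP = 0.0486 m along the rod.
Components: V_Px = −rω sinθ − a·ω_rod·sinφ = -1.1211 m/s;  V_Py = rω cosθ + a·ω_rod·cosφ = -0.60401 m/s.
|V_P| = √(V_Px² + V_Py²) = 1.2735 m/s.

1.27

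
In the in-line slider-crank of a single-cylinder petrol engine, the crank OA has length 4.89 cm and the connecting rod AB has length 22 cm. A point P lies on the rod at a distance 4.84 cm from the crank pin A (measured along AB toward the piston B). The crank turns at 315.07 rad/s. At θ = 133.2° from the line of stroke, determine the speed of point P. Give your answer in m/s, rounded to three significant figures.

13.6

ω = 315.1 rad/s.  Crank-pin speed |V_A| = rω = 15.407 m/s, perpendicular to OA.
Rod angle: sinφ = −(r/L) sinθ ⇒ φ = -9.325°; ω_rod = −rω cosθ/√(L²−r²sin²θ) = +48.582 rad/s.
V_P = V_A + ω_rod × AP, with AP = 0.0484 m along the rod.
Components: V_Px = −rω sinθ − a·ω_rod·sinφ = -10.85 m/s;  V_Py = rω cosθ + a·ω_rod·cosφ = -8.2265 m/s.
|V_P| = √(V_Px² + V_Py²) = 13.616 m/s.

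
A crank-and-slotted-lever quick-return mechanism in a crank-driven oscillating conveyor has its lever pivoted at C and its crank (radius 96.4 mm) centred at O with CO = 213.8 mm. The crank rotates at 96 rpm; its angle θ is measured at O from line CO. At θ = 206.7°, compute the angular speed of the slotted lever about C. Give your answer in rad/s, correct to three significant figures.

5.04

ω = 10.05 rad/s (from 96 rpm).
Crank pin A relative to C: A = (d + r cosθ, r sinθ); lever angle φ = atan2(r sinθ, d + r cosθ).
Differentiating tanφ: φ̇ = rω(d cosθ + r)/(d² + r² + 2dr cosθ).
d² + r² + 2dr cosθ = |CA|² = 0.0181781 m²;  d cosθ + r = -0.094603 m.
|ω_lever| = |0.0964·10.05·-0.094603| / 0.0181781 = 5.0435 rad/s.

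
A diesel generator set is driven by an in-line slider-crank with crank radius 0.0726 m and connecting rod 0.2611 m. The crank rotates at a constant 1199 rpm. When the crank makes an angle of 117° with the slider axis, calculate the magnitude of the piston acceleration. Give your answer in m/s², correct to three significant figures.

ω = 2π·1199/60 = 125.6 rad/s
x(θ) = r cosθ + √(L² − r² sin²θ); with ω constant, a = ω²·d²x/dθ².
d²x/dθ² = −r cosθ − r²(cos2θ)/√u − r⁴ sin²2θ/(4u^{3/2}),  u = L² − r² sin²θ = 0.0639888 m².
Substituting r = 0.0726 m, L = 0.2611 m, θ = 117°: d²x/dθ² = +0.044926 m.
a = ω²·d²x/dθ² = (125.6)²·(+0.044926) = +708.26 m/s²;  |a| = 708.26 m/s².

708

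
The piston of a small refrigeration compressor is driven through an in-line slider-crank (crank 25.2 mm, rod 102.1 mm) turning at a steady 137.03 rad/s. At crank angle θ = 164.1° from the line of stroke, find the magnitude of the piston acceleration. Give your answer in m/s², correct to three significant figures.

355

ω = 137 rad/s
x(θ) = r cosθ + √(L² − r² sin²θ); with ω constant, a = ω²·d²x/dθ².
d²x/dθ² = −r cosθ − r²(cos2θ)/√u − r⁴ sin²2θ/(4u^{3/2}),  u = L² − r² sin²θ = 0.0103767 m².
Substituting r = 0.0252 m, L = 0.1021 m, θ = 164.1°: d²x/dθ² = +0.018911 m.
a = ω²·d²x/dθ² = (137)²·(+0.018911) = +355.1 m/s²;  |a| = 355.1 m/s².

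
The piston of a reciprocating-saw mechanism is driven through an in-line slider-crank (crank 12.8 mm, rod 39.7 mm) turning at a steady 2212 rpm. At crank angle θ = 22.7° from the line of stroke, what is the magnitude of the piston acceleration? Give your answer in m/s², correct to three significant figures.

793

ω = 2π·2212/60 = 231.6 rad/s
x(θ) = r cosθ + √(L² − r² sin²θ); with ω constant, a = ω²·d²x/dθ².
d²x/dθ² = −r cosθ − r²(cos2θ)/√u − r⁴ sin²2θ/(4u^{3/2}),  u = L² − r² sin²θ = 0.00155169 m².
Substituting r = 0.0128 m, L = 0.0397 m, θ = 22.7°: d²x/dθ² = -0.014785 m.
a = ω²·d²x/dθ² = (231.6)²·(-0.014785) = -793.3 m/s²;  |a| = 793.3 m/s².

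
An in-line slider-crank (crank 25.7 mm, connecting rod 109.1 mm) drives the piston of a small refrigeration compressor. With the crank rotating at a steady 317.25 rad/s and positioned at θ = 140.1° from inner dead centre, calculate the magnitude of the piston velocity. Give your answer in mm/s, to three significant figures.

ω = 317.2 rad/s
For an in-line slider-crank, x = r cosθ + √(L² − r² sin²θ), so v = −rω sinθ·[1 + r cosθ/√(L² − r² sin²θ)].
With r = 0.0257 m, L = 0.1091 m, θ = 140.1°: √(L² − r² sin²θ) = 0.10785 m.
v = −0.0257·317.2·0.64145·[1 + 0.0257·-0.76717/0.10785] = -4.2738 m/s.
|v| = 4.2738 m/s = 4273.8 mm/s.

4270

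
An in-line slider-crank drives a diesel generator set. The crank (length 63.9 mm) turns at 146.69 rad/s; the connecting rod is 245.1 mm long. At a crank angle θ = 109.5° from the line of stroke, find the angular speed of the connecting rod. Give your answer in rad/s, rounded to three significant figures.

ω = 146.7 rad/s
The rod makes angle φ with the slider axis where L sinφ = r sinθ; differentiating, L cosφ·φ̇ = r ω cosθ.
L cosφ = √(L² − r² sin²θ) = 0.23758 m.
|ω_rod| = r ω |cosθ| / √(L² − r² sin²θ) = 0.0639·146.7·0.33381/0.23758 = 13.17 rad/s.

13.2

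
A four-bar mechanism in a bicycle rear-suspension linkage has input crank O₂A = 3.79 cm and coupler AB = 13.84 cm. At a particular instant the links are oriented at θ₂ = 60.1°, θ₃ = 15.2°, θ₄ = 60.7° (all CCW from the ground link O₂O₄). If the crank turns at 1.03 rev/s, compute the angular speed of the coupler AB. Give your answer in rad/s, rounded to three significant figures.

ω₂ = 6.472 rad/s (from 1.03 rev/s).
Differentiating the loop-closure r₂e^{iθ₂}+r₃e^{iθ₃}=r₁+r₄e^{iθ₄} gives r₂ω₂e^{iθ₂}+r₃ω₃e^{iθ₃}=r₄ω₄e^{iθ₄}.
Eliminating the other unknown: ω₃ = r₂ω₂ sin(θ₄−θ₂) / [r₃ sin(θ₃−θ₄)].
Numerator sine = +0.01047; denominator sine = -0.71325.
Result = 0.0379·6.472·(+0.01047) / (0.1384·(-0.71325)) = -0.026019 rad/s; magnitude 0.026019 rad/s.

0.0260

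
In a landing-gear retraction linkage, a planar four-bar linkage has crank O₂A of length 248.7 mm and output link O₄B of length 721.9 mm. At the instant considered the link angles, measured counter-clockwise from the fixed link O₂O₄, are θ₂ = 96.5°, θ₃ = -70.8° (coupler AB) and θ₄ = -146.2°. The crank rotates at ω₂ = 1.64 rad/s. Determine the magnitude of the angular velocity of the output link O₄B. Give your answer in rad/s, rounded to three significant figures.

0.128

ω₂ = 1.64 rad/s
Differentiating the loop-closure r₂e^{iθ₂}+r₃e^{iθ₃}=r₁+r₄e^{iθ₄} gives r₂ω₂e^{iθ₂}+r₃ω₃e^{iθ₃}=r₄ω₄e^{iθ₄}.
Eliminating the other unknown: ω₄ = r₂ω₂ sin(θ₂−θ₃) / [r₄ sin(θ₄−θ₃)].
Numerator sine = +0.21985; denominator sine = -0.96771.
Result = 0.2487·1.64·(+0.21985) / (0.7219·(-0.96771)) = -0.12836 rad/s; magnitude 0.12836 rad/s.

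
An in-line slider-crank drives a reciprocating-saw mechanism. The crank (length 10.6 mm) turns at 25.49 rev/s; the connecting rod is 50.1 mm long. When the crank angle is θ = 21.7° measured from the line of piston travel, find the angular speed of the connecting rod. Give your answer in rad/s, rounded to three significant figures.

31.6

ω = 160.2 rad/s (converted from 25.49 rev/s).
The rod makes angle φ with the slider axis where L sinφ = r sinθ; differentiating, L cosφ·φ̇ = r ω cosθ.
L cosφ = √(L² − r² sin²θ) = 0.049946 m.
|ω_rod| = r ω |cosθ| / √(L² − r² sin²θ) = 0.0106·160.2·0.92913/0.049946 = 31.581 rad/s.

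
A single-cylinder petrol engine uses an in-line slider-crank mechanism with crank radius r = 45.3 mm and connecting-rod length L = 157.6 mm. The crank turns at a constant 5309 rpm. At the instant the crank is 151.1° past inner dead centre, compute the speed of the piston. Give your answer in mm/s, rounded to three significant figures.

9080

ω = 2π·5309/60 = 556 rad/s
For an in-line slider-crank, x = r cosθ + √(L² − r² sin²θ), so v = −rω sinθ·[1 + r cosθ/√(L² − r² sin²θ)].
With r = 0.0453 m, L = 0.1576 m, θ = 151.1°: √(L² − r² sin²θ) = 0.15607 m.
v = −0.0453·556·0.48328·[1 + 0.0453·-0.87546/0.15607] = -9.0786 m/s.
|v| = 9.0786 m/s = 9078.6 mm/s.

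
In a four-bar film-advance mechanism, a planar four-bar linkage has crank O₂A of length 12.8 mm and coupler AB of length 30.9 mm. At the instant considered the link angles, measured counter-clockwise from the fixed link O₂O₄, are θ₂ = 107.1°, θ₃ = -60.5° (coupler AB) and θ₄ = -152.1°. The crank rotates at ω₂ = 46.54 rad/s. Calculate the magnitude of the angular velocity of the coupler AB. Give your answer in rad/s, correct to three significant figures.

ω₂ = 46.54 rad/s
Differentiating the loop-closure r₂e^{iθ₂}+r₃e^{iθ₃}=r₁+r₄e^{iθ₄} gives r₂ω₂e^{iθ₂}+r₃ω₃e^{iθ₃}=r₄ω₄e^{iθ₄}.
Eliminating the other unknown: ω₃ = r₂ω₂ sin(θ₄−θ₂) / [r₃ sin(θ₃−θ₄)].
Numerator sine = +0.98229; denominator sine = +0.99961.
Result = 0.0128·46.54·(+0.98229) / (0.0309·(+0.99961)) = +18.945 rad/s; magnitude 18.945 rad/s.

18.9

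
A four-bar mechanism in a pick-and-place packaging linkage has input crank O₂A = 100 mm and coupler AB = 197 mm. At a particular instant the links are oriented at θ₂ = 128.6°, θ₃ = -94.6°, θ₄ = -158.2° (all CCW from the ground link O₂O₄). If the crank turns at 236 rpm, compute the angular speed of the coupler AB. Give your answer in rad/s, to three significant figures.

13.4

ω₂ = 24.71 rad/s (from 236 rpm).
Differentiating the loop-closure r₂e^{iθ₂}+r₃e^{iθ₃}=r₁+r₄e^{iθ₄} gives r₂ω₂e^{iθ₂}+r₃ω₃e^{iθ₃}=r₄ω₄e^{iθ₄}.
Eliminating the other unknown: ω₃ = r₂ω₂ sin(θ₄−θ₂) / [r₃ sin(θ₃−θ₄)].
Numerator sine = +0.95732; denominator sine = +0.89571.
Result = 0.1·24.71·(+0.95732) / (0.197·(+0.89571)) = +13.408 rad/s; magnitude 13.408 rad/s.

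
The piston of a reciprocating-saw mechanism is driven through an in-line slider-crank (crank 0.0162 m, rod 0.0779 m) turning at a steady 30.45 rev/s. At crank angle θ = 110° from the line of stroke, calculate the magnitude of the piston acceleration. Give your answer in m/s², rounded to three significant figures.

ω = 2π·30.4 = 191.3 rad/s
x(θ) = r cosθ + √(L² − r² sin²θ); with ω constant, a = ω²·d²x/dθ².
d²x/dθ² = −r cosθ − r²(cos2θ)/√u − r⁴ sin²2θ/(4u^{3/2}),  u = L² − r² sin²θ = 0.00583667 m².
Substituting r = 0.0162 m, L = 0.0779 m, θ = 110°: d²x/dθ² = +0.0081563 m.
a = ω²·d²x/dθ² = (191.3)²·(+0.0081563) = +298.56 m/s²;  |a| = 298.56 m/s².

299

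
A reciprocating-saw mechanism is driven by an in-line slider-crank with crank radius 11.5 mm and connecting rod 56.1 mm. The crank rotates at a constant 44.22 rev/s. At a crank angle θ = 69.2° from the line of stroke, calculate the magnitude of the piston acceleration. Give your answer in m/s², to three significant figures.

177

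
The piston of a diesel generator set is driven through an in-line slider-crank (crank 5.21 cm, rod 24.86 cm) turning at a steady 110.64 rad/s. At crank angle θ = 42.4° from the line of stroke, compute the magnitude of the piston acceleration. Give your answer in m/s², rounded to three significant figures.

485

ω = 110.6 rad/s
x(θ) = r cosθ + √(L² − r² sin²θ); with ω constant, a = ω²·d²x/dθ².
d²x/dθ² = −r cosθ − r²(cos2θ)/√u − r⁴ sin²2θ/(4u^{3/2}),  u = L² − r² sin²θ = 0.0605678 m².
Substituting r = 0.0521 m, L = 0.2486 m, θ = 42.4°: d²x/dθ² = -0.039596 m.
a = ω²·d²x/dθ² = (110.6)²·(-0.039596) = -484.7 m/s²;  |a| = 484.7 m/s².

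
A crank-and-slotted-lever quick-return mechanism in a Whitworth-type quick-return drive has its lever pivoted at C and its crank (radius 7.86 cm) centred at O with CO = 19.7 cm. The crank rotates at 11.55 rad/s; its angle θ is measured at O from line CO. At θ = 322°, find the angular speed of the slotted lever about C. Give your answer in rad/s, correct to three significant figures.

ω = 11.55 rad/s
Crank pin A relative to C: A = (d + r cosθ, r sinθ); lever angle φ = atan2(r sinθ, d + r cosθ).
Differentiating tanφ: φ̇ = rω(d cosθ + r)/(d² + r² + 2dr cosθ).
d² + r² + 2dr cosθ = |CA|² = 0.0693904 m²;  d cosθ + r = +0.23384 m.
|ω_lever| = |0.0786·11.55·+0.23384| / 0.0693904 = 3.0593 rad/s.

3.06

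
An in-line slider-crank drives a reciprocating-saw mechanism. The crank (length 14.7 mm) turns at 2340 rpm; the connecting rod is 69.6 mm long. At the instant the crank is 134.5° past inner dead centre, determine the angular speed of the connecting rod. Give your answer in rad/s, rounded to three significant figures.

36.7

ω = 245 rad/s (converted from 2340 rpm).
The rod makes angle φ with the slider axis where L sinφ = r sinθ; differentiating, L cosφ·φ̇ = r ω cosθ.
L cosφ = √(L² − r² sin²θ) = 0.068806 m.
|ω_rod| = r ω |cosθ| / √(L² − r² sin²θ) = 0.0147·245·0.70091/0.068806 = 36.694 rad/s.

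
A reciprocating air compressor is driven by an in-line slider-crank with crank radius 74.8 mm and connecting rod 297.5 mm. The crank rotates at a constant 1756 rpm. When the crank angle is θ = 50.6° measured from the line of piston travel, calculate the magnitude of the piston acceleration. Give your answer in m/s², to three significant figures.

ω = 2π·1756/60 = 183.9 rad/s
x(θ) = r cosθ + √(L² − r² sin²θ); with ω constant, a = ω²·d²x/dθ².
d²x/dθ² = −r cosθ − r²(cos2θ)/√u − r⁴ sin²2θ/(4u^{3/2}),  u = L² − r² sin²θ = 0.0851654 m².
Substituting r = 0.0748 m, L = 0.2975 m, θ = 50.6°: d²x/dθ² = -0.044057 m.
a = ω²·d²x/dθ² = (183.9)²·(-0.044057) = -1489.8 m/s²;  |a| = 1489.8 m/s².

1490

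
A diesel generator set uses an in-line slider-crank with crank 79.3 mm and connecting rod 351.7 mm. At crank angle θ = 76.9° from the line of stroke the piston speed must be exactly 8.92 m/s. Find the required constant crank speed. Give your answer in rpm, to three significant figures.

1050

For an in-line slider-crank, |v_piston| = rω|sinθ|·[1 + r cosθ/√(L² − r² sin²θ)].
With r = 0.0793 m, L = 0.3517 m, θ = 76.9°: the bracketed kinematic factor |dx/dθ| = 0.081282 m.
ω = v/|dx/dθ| = 8.92/0.081282 = 109.74 rad/s.
N = 60ω/(2π) = 1048 rpm.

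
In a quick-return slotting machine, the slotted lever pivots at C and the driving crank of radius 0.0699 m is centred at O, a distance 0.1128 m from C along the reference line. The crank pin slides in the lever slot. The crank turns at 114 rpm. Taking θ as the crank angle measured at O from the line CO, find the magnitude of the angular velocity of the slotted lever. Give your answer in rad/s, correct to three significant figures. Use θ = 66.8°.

4.01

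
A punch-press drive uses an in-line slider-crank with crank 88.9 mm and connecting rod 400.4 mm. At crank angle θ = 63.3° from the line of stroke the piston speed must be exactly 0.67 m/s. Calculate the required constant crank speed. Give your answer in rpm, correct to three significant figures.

73.1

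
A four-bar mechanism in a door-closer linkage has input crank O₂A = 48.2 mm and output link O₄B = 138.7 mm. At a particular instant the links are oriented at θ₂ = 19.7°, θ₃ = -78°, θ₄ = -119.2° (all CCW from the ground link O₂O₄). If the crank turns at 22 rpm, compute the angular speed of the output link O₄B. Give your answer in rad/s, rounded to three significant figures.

1.20

ω₂ = 2.304 rad/s (from 22 rpm).
Differentiating the loop-closure r₂e^{iθ₂}+r₃e^{iθ₃}=r₁+r₄e^{iθ₄} gives r₂ω₂e^{iθ₂}+r₃ω₃e^{iθ₃}=r₄ω₄e^{iθ₄}.
Eliminating the other unknown: ω₄ = r₂ω₂ sin(θ₂−θ₃) / [r₄ sin(θ₄−θ₃)].
Numerator sine = +0.99098; denominator sine = -0.65869.
Result = 0.0482·2.304·(+0.99098) / (0.1387·(-0.65869)) = -1.2045 rad/s; magnitude 1.2045 rad/s.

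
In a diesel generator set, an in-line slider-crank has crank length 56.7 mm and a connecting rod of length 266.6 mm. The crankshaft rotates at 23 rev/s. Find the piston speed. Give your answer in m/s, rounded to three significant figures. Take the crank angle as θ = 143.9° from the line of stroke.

ω = 2π·23 = 144.5 rad/s
For an in-line slider-crank, x = r cosθ + √(L² − r² sin²θ), so v = −rω sinθ·[1 + r cosθ/√(L² − r² sin²θ)].
With r = 0.0567 m, L = 0.2666 m, θ = 143.9°: √(L² − r² sin²θ) = 0.2645 m.
v = −0.0567·144.5·0.58920·[1 + 0.0567·-0.80799/0.2645] = -3.9916 m/s.
|v| = 3.9916 m/s.

3.99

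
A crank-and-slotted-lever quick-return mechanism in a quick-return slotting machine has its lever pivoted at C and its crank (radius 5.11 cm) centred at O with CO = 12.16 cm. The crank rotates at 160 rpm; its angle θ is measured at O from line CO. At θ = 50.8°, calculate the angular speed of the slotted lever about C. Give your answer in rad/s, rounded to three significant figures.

4.34

ω = 16.76 rad/s (from 160 rpm).
Crank pin A relative to C: A = (d + r cosθ, r sinθ); lever angle φ = atan2(r sinθ, d + r cosθ).
Differentiating tanφ: φ̇ = rω(d cosθ + r)/(d² + r² + 2dr cosθ).
d² + r² + 2dr cosθ = |CA|² = 0.0252523 m²;  d cosθ + r = +0.12795 m.
|ω_lever| = |0.0511·16.76·+0.12795| / 0.0252523 = 4.3383 rad/s.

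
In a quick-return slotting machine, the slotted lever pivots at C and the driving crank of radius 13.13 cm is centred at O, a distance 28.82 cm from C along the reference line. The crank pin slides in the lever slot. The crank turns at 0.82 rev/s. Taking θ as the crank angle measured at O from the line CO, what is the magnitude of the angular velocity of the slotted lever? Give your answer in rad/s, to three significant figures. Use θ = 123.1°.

ω = 5.152 rad/s (from 0.82 rev/s).
Crank pin A relative to C: A = (d + r cosθ, r sinθ); lever angle φ = atan2(r sinθ, d + r cosθ).
Differentiating tanφ: φ̇ = rω(d cosθ + r)/(d² + r² + 2dr cosθ).
d² + r² + 2dr cosθ = |CA|² = 0.0589692 m²;  d cosθ + r = -0.026087 m.
|ω_lever| = |0.1313·5.152·-0.026087| / 0.0589692 = 0.29926 rad/s.

0.299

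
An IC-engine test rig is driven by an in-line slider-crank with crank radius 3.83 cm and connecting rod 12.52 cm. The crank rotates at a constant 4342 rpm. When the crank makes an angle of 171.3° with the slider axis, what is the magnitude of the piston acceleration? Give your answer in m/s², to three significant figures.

ω = 2π·4342/60 = 454.7 rad/s
x(θ) = r cosθ + √(L² − r² sin²θ); with ω constant, a = ω²·d²x/dθ².
d²x/dθ² = −r cosθ − r²(cos2θ)/√u − r⁴ sin²2θ/(4u^{3/2}),  u = L² − r² sin²θ = 0.0156415 m².
Substituting r = 0.0383 m, L = 0.1252 m, θ = 171.3°: d²x/dθ² = +0.026642 m.
a = ω²·d²x/dθ² = (454.7)²·(+0.026642) = +5508.2 m/s²;  |a| = 5508.2 m/s².

5510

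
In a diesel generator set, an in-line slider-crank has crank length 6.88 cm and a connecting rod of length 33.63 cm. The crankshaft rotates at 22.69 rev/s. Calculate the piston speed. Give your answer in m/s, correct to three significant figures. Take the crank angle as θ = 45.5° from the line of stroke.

ω = 2π·22.7 = 142.6 rad/s
For an in-line slider-crank, x = r cosθ + √(L² − r² sin²θ), so v = −rω sinθ·[1 + r cosθ/√(L² − r² sin²θ)].
With r = 0.0688 m, L = 0.3363 m, θ = 45.5°: √(L² − r² sin²θ) = 0.3327 m.
v = −0.0688·142.6·0.71325·[1 + 0.0688·0.70091/0.3327] = -8.0099 m/s.
|v| = 8.0099 m/s.

8.01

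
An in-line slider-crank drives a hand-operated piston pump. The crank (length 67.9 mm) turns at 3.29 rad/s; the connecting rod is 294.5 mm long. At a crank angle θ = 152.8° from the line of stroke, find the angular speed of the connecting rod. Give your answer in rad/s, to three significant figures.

0.678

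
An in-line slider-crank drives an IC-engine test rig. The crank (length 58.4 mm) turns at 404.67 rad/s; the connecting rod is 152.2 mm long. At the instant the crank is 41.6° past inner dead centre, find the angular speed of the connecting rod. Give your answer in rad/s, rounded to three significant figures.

ω = 404.7 rad/s
The rod makes angle φ with the slider axis where L sinφ = r sinθ; differentiating, L cosφ·φ̇ = r ω cosθ.
L cosφ = √(L² − r² sin²θ) = 0.14718 m.
|ω_rod| = r ω |cosθ| / √(L² − r² sin²θ) = 0.0584·404.7·0.74780/0.14718 = 120.08 rad/s.

120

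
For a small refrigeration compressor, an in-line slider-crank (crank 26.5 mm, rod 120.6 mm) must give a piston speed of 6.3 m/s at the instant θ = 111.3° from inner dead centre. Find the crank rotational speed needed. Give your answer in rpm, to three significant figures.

2650

For an in-line slider-crank, |v_piston| = rω|sinθ|·[1 + r cosθ/√(L² − r² sin²θ)].
With r = 0.0265 m, L = 0.1206 m, θ = 111.3°: the bracketed kinematic factor |dx/dθ| = 0.022676 m.
ω = v/|dx/dθ| = 6.3/0.022676 = 277.82 rad/s.
N = 60ω/(2π) = 2653 rpm.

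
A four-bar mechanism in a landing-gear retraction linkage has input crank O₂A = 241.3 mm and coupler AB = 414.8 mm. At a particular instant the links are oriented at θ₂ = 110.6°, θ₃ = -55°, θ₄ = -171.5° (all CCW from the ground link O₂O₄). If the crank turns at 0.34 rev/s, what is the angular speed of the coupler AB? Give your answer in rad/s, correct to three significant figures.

1.36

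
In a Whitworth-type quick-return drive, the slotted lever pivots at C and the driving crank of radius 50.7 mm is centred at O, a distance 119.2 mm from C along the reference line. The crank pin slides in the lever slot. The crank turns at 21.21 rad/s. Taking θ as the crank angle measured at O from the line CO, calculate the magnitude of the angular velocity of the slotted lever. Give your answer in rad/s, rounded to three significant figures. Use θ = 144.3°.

7.12

ω = 21.21 rad/s
Crank pin A relative to C: A = (d + r cosθ, r sinθ); lever angle φ = atan2(r sinθ, d + r cosθ).
Differentiating tanφ: φ̇ = rω(d cosθ + r)/(d² + r² + 2dr cosθ).
d² + r² + 2dr cosθ = |CA|² = 0.00696357 m²;  d cosθ + r = -0.0461 m.
|ω_lever| = |0.0507·21.21·-0.0461| / 0.00696357 = 7.119 rad/s.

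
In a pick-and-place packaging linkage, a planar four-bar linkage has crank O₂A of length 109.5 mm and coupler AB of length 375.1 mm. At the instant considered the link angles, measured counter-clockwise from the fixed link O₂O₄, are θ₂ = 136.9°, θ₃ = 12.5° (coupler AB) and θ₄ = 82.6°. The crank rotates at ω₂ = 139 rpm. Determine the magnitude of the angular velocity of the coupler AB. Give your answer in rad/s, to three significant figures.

ω₂ = 14.56 rad/s (from 139 rpm).
Differentiating the loop-closure r₂e^{iθ₂}+r₃e^{iθ₃}=r₁+r₄e^{iθ₄} gives r₂ω₂e^{iθ₂}+r₃ω₃e^{iθ₃}=r₄ω₄e^{iθ₄}.
Eliminating the other unknown: ω₃ = r₂ω₂ sin(θ₄−θ₂) / [r₃ sin(θ₃−θ₄)].
Numerator sine = -0.81208; denominator sine = -0.94029.
Result = 0.1095·14.56·(-0.81208) / (0.3751·(-0.94029)) = +3.6699 rad/s; magnitude 3.6699 rad/s.

3.67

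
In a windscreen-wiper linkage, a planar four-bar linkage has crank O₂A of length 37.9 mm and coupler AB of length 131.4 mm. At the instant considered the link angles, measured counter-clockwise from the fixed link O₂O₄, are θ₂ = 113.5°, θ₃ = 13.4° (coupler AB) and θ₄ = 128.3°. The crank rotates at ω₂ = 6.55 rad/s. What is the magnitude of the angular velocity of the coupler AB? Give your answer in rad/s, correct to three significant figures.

ω₂ = 6.55 rad/s
Differentiating the loop-closure r₂e^{iθ₂}+r₃e^{iθ₃}=r₁+r₄e^{iθ₄} gives r₂ω₂e^{iθ₂}+r₃ω₃e^{iθ₃}=r₄ω₄e^{iθ₄}.
Eliminating the other unknown: ω₃ = r₂ω₂ sin(θ₄−θ₂) / [r₃ sin(θ₃−θ₄)].
Numerator sine = +0.25545; denominator sine = -0.90704.
Result = 0.0379·6.55·(+0.25545) / (0.1314·(-0.90704)) = -0.53205 rad/s; magnitude 0.53205 rad/s.

0.532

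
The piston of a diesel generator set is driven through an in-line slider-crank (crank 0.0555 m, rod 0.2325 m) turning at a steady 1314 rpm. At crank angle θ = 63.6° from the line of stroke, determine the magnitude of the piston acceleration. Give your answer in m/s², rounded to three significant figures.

314

ω = 2π·1314/60 = 137.6 rad/s
x(θ) = r cosθ + √(L² − r² sin²θ); with ω constant, a = ω²·d²x/dθ².
d²x/dθ² = −r cosθ − r²(cos2θ)/√u − r⁴ sin²2θ/(4u^{3/2}),  u = L² − r² sin²θ = 0.051585 m².
Substituting r = 0.0555 m, L = 0.2325 m, θ = 63.6°: d²x/dθ² = -0.016606 m.
a = ω²·d²x/dθ² = (137.6)²·(-0.016606) = -314.42 m/s²;  |a| = 314.42 m/s².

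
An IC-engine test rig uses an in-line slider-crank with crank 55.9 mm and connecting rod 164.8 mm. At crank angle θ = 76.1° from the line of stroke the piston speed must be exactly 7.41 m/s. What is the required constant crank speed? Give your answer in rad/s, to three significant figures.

126

For an in-line slider-crank, |v_piston| = rω|sinθ|·[1 + r cosθ/√(L² − r² sin²θ)].
With r = 0.0559 m, L = 0.1648 m, θ = 76.1°: the bracketed kinematic factor |dx/dθ| = 0.058946 m.
ω = v/|dx/dθ| = 7.41/0.058946 = 125.71 rad/s.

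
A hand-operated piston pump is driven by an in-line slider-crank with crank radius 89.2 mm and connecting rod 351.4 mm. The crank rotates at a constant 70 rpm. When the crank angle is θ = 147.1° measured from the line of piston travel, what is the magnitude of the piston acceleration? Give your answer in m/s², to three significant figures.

ω = 2π·70/60 = 7.33 rad/s
x(θ) = r cosθ + √(L² − r² sin²θ); with ω constant, a = ω²·d²x/dθ².
d²x/dθ² = −r cosθ − r²(cos2θ)/√u − r⁴ sin²2θ/(4u^{3/2}),  u = L² − r² sin²θ = 0.121134 m².
Substituting r = 0.0892 m, L = 0.3514 m, θ = 147.1°: d²x/dθ² = +0.065211 m.
a = ω²·d²x/dθ² = (7.33)²·(+0.065211) = +3.5041 m/s²;  |a| = 3.5041 m/s².

3.50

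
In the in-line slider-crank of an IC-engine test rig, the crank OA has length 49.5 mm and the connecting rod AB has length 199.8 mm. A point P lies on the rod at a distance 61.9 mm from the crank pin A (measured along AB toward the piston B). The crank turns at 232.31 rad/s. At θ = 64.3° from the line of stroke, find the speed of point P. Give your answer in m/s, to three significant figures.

ω = 232.3 rad/s.  Crank-pin speed |V_A| = rω = 11.499 m/s, perpendicular to OA.
Rod angle: sinφ = −(r/L) sinθ ⇒ φ = -12.899°; ω_rod = −rω cosθ/√(L²−r²sin²θ) = -25.605 rad/s.
V_P = V_A + ω_rod × AP, with AP = 0.0619 m along the rod.
Components: V_Px = −rω sinθ − a·ω_rod·sinφ = -10.716 m/s;  V_Py = rω cosθ + a·ω_rod·cosφ = +3.4418 m/s.
|V_P| = √(V_Px² + V_Py²) = 11.255 m/s.

11.3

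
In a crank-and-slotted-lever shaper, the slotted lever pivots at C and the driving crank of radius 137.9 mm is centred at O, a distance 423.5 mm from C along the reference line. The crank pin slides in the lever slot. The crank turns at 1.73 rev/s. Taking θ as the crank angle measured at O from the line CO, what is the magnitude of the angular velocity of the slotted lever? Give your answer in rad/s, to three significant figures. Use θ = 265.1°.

ω = 10.87 rad/s (from 1.73 rev/s).
Crank pin A relative to C: A = (d + r cosθ, r sinθ); lever angle φ = atan2(r sinθ, d + r cosθ).
Differentiating tanφ: φ̇ = rω(d cosθ + r)/(d² + r² + 2dr cosθ).
d² + r² + 2dr cosθ = |CA|² = 0.188392 m²;  d cosθ + r = +0.10173 m.
|ω_lever| = |0.1379·10.87·+0.10173| / 0.188392 = 0.80939 rad/s.

0.809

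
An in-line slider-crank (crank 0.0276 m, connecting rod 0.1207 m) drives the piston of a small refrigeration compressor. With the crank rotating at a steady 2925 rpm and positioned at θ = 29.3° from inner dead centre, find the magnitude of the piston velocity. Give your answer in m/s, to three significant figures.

4.97

ω = 2π·2925/60 = 306.3 rad/s
For an in-line slider-crank, x = r cosθ + √(L² − r² sin²θ), so v = −rω sinθ·[1 + r cosθ/√(L² − r² sin²θ)].
With r = 0.0276 m, L = 0.1207 m, θ = 29.3°: √(L² − r² sin²θ) = 0.11994 m.
v = −0.0276·306.3·0.48938·[1 + 0.0276·0.87207/0.11994] = -4.9675 m/s.
|v| = 4.9675 m/s.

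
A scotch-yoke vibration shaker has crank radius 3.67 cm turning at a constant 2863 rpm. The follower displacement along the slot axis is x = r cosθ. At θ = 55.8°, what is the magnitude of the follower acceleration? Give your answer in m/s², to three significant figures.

ω = 299.8 rad/s (from 2863 rpm).
x = r cosθ ⇒ ẍ = −rω² cosθ (ω constant).
|a| = rω²|cosθ| = 0.0367·(299.8)²·|cos 55.8°| = 1854.2 m/s².

1850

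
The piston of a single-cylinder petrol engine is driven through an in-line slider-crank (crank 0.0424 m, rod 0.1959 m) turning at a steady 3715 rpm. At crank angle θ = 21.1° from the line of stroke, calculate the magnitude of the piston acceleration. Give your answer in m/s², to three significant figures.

7030

ω = 2π·3715/60 = 389 rad/s
x(θ) = r cosθ + √(L² − r² sin²θ); with ω constant, a = ω²·d²x/dθ².
d²x/dθ² = −r cosθ − r²(cos2θ)/√u − r⁴ sin²2θ/(4u^{3/2}),  u = L² − r² sin²θ = 0.0381438 m².
Substituting r = 0.0424 m, L = 0.1959 m, θ = 21.1°: d²x/dθ² = -0.046425 m.
a = ω²·d²x/dθ² = (389)²·(-0.046425) = -7026.3 m/s²;  |a| = 7026.3 m/s².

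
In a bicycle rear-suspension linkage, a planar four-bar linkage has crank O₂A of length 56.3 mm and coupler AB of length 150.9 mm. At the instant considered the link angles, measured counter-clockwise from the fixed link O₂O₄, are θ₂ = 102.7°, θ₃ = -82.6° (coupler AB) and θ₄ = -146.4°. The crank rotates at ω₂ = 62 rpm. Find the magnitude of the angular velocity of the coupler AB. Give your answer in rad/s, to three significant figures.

ω₂ = 6.493 rad/s (from 62 rpm).
Differentiating the loop-closure r₂e^{iθ₂}+r₃e^{iθ₃}=r₁+r₄e^{iθ₄} gives r₂ω₂e^{iθ₂}+r₃ω₃e^{iθ₃}=r₄ω₄e^{iθ₄}.
Eliminating the other unknown: ω₃ = r₂ω₂ sin(θ₄−θ₂) / [r₃ sin(θ₃−θ₄)].
Numerator sine = +0.93420; denominator sine = +0.89726.
Result = 0.0563·6.493·(+0.93420) / (0.1509·(+0.89726)) = +2.5221 rad/s; magnitude 2.5221 rad/s.

2.52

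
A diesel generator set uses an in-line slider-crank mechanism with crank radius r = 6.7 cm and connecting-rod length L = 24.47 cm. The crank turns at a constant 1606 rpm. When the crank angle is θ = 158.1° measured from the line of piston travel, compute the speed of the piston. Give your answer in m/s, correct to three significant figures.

ω = 2π·1606/60 = 168.2 rad/s
For an in-line slider-crank, x = r cosθ + √(L² − r² sin²θ), so v = −rω sinθ·[1 + r cosθ/√(L² − r² sin²θ)].
With r = 0.067 m, L = 0.2447 m, θ = 158.1°: √(L² − r² sin²θ) = 0.24342 m.
v = −0.067·168.2·0.37299·[1 + 0.067·-0.92784/0.24342] = -3.1295 m/s.
|v| = 3.1295 m/s.

3.13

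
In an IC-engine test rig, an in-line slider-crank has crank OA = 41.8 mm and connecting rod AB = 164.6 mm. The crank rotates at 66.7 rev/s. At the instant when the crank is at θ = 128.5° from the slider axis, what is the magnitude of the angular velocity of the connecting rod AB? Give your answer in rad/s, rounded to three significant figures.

ω = 419.1 rad/s (converted from 66.7 rev/s).
The rod makes angle φ with the slider axis where L sinφ = r sinθ; differentiating, L cosφ·φ̇ = r ω cosθ.
L cosφ = √(L² − r² sin²θ) = 0.16132 m.
|ω_rod| = r ω |cosθ| / √(L² − r² sin²θ) = 0.0418·419.1·0.62251/0.16132 = 67.601 rad/s.

67.6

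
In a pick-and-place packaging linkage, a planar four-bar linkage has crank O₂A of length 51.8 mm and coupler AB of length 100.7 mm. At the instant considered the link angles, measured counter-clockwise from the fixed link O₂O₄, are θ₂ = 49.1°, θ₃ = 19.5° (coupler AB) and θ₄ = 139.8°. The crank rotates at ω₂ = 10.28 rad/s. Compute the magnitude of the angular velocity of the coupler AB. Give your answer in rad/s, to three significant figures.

ω₂ = 10.28 rad/s
Differentiating the loop-closure r₂e^{iθ₂}+r₃e^{iθ₃}=r₁+r₄e^{iθ₄} gives r₂ω₂e^{iθ₂}+r₃ω₃e^{iθ₃}=r₄ω₄e^{iθ₄}.
Eliminating the other unknown: ω₃ = r₂ω₂ sin(θ₄−θ₂) / [r₃ sin(θ₃−θ₄)].
Numerator sine = +0.99993; denominator sine = -0.86340.
Result = 0.0518·10.28·(+0.99993) / (0.1007·(-0.86340)) = -6.1242 rad/s; magnitude 6.1242 rad/s.

6.12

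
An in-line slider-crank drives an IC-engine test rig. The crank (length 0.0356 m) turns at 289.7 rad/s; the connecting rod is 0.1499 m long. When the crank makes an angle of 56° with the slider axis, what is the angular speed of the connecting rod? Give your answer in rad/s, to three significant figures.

39.2

ω = 289.7 rad/s
The rod makes angle φ with the slider axis where L sinφ = r sinθ; differentiating, L cosφ·φ̇ = r ω cosθ.
L cosφ = √(L² − r² sin²θ) = 0.14697 m.
|ω_rod| = r ω |cosθ| / √(L² − r² sin²θ) = 0.0356·289.7·0.55919/0.14697 = 39.241 rad/s.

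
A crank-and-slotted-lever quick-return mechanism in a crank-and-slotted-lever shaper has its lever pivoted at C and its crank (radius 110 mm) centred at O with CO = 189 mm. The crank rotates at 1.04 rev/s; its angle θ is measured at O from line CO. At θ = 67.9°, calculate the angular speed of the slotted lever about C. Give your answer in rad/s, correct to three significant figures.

ω = 6.535 rad/s (from 1.04 rev/s).
Crank pin A relative to C: A = (d + r cosθ, r sinθ); lever angle φ = atan2(r sinθ, d + r cosθ).
Differentiating tanφ: φ̇ = rω(d cosθ + r)/(d² + r² + 2dr cosθ).
d² + r² + 2dr cosθ = |CA|² = 0.0634644 m²;  d cosθ + r = +0.18111 m.
|ω_lever| = |0.11·6.535·+0.18111| / 0.0634644 = 2.0512 rad/s.

2.05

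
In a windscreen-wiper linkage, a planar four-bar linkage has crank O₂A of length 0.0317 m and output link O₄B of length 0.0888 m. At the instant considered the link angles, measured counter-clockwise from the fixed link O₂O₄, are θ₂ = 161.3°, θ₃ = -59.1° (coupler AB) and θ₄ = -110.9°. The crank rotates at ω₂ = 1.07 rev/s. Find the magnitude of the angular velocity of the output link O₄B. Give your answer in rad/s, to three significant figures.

1.98

ω₂ = 6.723 rad/s (from 1.07 rev/s).
Differentiating the loop-closure r₂e^{iθ₂}+r₃e^{iθ₃}=r₁+r₄e^{iθ₄} gives r₂ω₂e^{iθ₂}+r₃ω₃e^{iθ₃}=r₄ω₄e^{iθ₄}.
Eliminating the other unknown: ω₄ = r₂ω₂ sin(θ₂−θ₃) / [r₄ sin(θ₄−θ₃)].
Numerator sine = -0.64812; denominator sine = -0.78586.
Result = 0.0317·6.723·(-0.64812) / (0.0888·(-0.78586)) = +1.9793 rad/s; magnitude 1.9793 rad/s.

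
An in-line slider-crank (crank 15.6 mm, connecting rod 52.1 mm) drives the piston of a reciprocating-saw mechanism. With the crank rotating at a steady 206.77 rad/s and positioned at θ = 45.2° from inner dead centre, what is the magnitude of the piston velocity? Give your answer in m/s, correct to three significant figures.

2.78

ω = 206.8 rad/s
For an in-line slider-crank, x = r cosθ + √(L² − r² sin²θ), so v = −rω sinθ·[1 + r cosθ/√(L² − r² sin²θ)].
With r = 0.0156 m, L = 0.0521 m, θ = 45.2°: √(L² − r² sin²θ) = 0.050911 m.
v = −0.0156·206.8·0.70957·[1 + 0.0156·0.70463/0.050911] = -2.783 m/s.
|v| = 2.783 m/s.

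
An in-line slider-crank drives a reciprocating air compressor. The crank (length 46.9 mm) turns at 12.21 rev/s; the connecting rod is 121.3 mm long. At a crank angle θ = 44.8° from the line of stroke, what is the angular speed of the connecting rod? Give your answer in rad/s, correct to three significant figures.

ω = 76.72 rad/s (converted from 12.21 rev/s).
The rod makes angle φ with the slider axis where L sinφ = r sinθ; differentiating, L cosφ·φ̇ = r ω cosθ.
L cosφ = √(L² − r² sin²θ) = 0.11671 m.
|ω_rod| = r ω |cosθ| / √(L² − r² sin²θ) = 0.0469·76.72·0.70957/0.11671 = 21.875 rad/s.

21.9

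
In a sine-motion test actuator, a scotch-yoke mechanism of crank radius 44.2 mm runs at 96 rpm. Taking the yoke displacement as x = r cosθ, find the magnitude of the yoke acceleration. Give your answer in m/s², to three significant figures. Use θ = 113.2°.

1.76

ω = 10.05 rad/s (from 96 rpm).
x = r cosθ ⇒ ẍ = −rω² cosθ (ω constant).
|a| = rω²|cosθ| = 0.0442·(10.05)²·|cos 113.2°| = 1.7598 m/s².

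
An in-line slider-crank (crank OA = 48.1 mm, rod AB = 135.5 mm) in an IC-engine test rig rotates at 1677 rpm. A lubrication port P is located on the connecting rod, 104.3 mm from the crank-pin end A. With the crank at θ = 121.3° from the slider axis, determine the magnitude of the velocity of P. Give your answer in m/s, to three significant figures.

6.22

ω = 175.6 rad/s.  Crank-pin speed |V_A| = rω = 8.4471 m/s, perpendicular to OA.
Rod angle: sinφ = −(r/L) sinθ ⇒ φ = -17.657°; ω_rod = −rω cosθ/√(L²−r²sin²θ) = +33.988 rad/s.
V_P = V_A + ω_rod × AP, with AP = 0.1043 m along the rod.
Components: V_Px = −rω sinθ − a·ω_rod·sinφ = -6.1424 m/s;  V_Py = rω cosθ + a·ω_rod·cosφ = -1.0105 m/s.
|V_P| = √(V_Px² + V_Py²) = 6.225 m/s.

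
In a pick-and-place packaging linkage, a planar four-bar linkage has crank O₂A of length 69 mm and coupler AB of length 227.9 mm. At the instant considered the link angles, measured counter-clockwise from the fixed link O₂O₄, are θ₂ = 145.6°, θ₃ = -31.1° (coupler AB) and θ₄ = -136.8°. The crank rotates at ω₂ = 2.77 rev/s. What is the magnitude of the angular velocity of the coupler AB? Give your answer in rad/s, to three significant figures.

5.35

ω₂ = 17.4 rad/s (from 2.77 rev/s).
Differentiating the loop-closure r₂e^{iθ₂}+r₃e^{iθ₃}=r₁+r₄e^{iθ₄} gives r₂ω₂e^{iθ₂}+r₃ω₃e^{iθ₃}=r₄ω₄e^{iθ₄}.
Eliminating the other unknown: ω₃ = r₂ω₂ sin(θ₄−θ₂) / [r₃ sin(θ₃−θ₄)].
Numerator sine = +0.97667; denominator sine = +0.96269.
Result = 0.069·17.4·(+0.97667) / (0.2279·(+0.96269)) = +5.346 rad/s; magnitude 5.346 rad/s.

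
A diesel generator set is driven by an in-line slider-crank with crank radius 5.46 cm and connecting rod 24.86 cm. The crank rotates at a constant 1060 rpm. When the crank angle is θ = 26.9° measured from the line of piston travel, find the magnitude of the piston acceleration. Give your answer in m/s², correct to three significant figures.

689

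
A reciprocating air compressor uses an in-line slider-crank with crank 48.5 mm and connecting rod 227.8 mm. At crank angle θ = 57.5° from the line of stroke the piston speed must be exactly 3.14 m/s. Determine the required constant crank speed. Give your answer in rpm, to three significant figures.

For an in-line slider-crank, |v_piston| = rω|sinθ|·[1 + r cosθ/√(L² − r² sin²θ)].
With r = 0.0485 m, L = 0.2278 m, θ = 57.5°: the bracketed kinematic factor |dx/dθ| = 0.045661 m.
ω = v/|dx/dθ| = 3.14/0.045661 = 68.768 rad/s.
N = 60ω/(2π) = 656.68 rpm.

657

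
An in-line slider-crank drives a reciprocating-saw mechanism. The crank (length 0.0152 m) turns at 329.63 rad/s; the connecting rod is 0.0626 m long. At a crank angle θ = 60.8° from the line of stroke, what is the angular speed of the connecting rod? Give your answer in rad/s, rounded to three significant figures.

40.0

ω = 329.6 rad/s
The rod makes angle φ with the slider axis where L sinφ = r sinθ; differentiating, L cosφ·φ̇ = r ω cosθ.
L cosφ = √(L² − r² sin²θ) = 0.061178 m.
|ω_rod| = r ω |cosθ| / √(L² − r² sin²θ) = 0.0152·329.6·0.48786/0.061178 = 39.955 rad/s.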